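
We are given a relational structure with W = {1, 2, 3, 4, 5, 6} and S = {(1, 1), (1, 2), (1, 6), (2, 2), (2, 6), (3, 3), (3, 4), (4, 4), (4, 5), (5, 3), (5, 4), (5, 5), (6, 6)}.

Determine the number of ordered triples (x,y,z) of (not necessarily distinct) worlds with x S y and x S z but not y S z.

Enumerating: (1,2,1), (1,6,1), (1,6,2), (2,6,2), (3,4,3), (5,3,5), (5,4,3).

7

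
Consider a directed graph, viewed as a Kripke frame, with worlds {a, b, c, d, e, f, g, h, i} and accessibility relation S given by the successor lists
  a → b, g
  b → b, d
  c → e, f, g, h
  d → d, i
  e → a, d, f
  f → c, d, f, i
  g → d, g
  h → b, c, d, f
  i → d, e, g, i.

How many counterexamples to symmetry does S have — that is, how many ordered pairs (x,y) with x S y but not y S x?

Enumerating: (a,b), (a,g), (b,d), (c,e), (c,g), (e,a), (e,d), (e,f), (f,d), (f,i), (g,d), (h,b), (h,d), (h,f), (i,e), (i,g).

16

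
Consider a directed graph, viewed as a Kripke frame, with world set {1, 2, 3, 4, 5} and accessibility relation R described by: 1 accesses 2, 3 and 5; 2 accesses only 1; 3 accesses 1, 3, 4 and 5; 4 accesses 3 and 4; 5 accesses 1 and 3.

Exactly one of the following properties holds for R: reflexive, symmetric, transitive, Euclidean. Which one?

symmetric

Reflexive: no — 1 is not related to itself.
Symmetric: yes — every pair in R has its reverse in R.
Transitive: no — 1 R 3 and 3 R 4, but not 1 R 4.
Euclidean: no — 1 R 2 and 1 R 3, but not 2 R 3.
Only symmetric holds.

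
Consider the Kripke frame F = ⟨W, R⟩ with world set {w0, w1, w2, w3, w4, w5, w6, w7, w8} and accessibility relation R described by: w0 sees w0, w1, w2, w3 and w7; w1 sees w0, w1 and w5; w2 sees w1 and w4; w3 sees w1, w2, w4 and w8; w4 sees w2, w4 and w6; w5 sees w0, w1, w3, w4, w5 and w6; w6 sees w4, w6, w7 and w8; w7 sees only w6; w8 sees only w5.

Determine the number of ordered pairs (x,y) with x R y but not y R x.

14

Enumerating: (w0,w2), (w0,w3), (w0,w7), (w2,w1), (w3,w1), (w3,w2), (w3,w4), (w3,w8), (w5,w0), (w5,w3), (w5,w4), (w5,w6), (w6,w8), (w8,w5).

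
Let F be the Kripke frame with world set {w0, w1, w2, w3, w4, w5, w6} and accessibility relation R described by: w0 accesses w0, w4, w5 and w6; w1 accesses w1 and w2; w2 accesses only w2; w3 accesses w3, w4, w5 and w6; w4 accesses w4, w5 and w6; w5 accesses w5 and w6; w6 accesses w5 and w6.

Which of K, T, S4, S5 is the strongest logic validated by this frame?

Reflexive (axiom T): yes — every world is R-related to itself.
Transitive (axiom 4): yes — every two-step R-path is closed by a direct edge.
Euclidean (axiom 5): no — w0 R w5 and w0 R w4, but not w5 R w4.
So F validates K, T, S4; S5 would additionally require R to be Euclidean. The strongest is S4.

S4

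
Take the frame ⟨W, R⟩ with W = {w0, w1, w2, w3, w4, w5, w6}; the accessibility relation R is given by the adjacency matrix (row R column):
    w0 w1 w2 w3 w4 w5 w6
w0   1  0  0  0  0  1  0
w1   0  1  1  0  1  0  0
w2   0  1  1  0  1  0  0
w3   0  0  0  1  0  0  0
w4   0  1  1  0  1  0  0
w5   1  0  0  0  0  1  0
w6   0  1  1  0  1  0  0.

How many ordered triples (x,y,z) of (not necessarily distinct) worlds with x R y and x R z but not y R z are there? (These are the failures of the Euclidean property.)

R is Euclidean; there are no such tuples.

0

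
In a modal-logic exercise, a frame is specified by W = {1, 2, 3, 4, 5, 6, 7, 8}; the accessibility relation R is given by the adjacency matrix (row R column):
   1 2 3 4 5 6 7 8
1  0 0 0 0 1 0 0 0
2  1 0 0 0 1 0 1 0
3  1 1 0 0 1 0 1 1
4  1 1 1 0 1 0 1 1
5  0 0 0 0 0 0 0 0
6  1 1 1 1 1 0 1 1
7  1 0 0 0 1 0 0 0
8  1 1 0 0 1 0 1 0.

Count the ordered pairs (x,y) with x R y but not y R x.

28

Enumerating: (1,5), (2,1), (2,5), (2,7), (3,1), (3,2), (3,5), (3,7), (3,8), (4,1), (4,2), (4,3), … and 16 more.
Total: 28.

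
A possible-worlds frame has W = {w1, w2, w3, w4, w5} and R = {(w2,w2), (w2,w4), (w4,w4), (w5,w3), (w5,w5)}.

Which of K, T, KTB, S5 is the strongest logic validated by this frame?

Reflexive (axiom T): no — w1 is not related to itself.
Symmetric (axiom B): no — w2 R w4 but not w4 R w2.
Euclidean (axiom 5): no — w2 R w4 and w2 R w2, but not w4 R w2.
So F validates K; T would additionally require R to be reflexive. The strongest is K.

K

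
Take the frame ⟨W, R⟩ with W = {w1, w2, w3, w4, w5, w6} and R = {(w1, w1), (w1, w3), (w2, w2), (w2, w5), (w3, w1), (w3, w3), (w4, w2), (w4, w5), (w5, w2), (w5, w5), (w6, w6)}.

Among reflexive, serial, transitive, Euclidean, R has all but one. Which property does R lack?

reflexive

Reflexive: no — w4 is not related to itself.
Serial: yes — every world has a successor (e.g. w1 R w1).
Transitive: yes — every two-step R-path is closed by a direct edge.
Euclidean: yes — any two successors of a common world are R-related.
Only reflexive fails.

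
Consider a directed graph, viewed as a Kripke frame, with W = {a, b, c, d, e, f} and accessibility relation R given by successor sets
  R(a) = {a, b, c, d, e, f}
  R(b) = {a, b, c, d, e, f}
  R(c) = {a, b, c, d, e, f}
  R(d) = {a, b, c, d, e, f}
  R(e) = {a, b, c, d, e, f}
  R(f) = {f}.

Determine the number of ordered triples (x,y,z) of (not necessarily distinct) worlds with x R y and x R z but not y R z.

Enumerating: (a,f,a), (a,f,b), (a,f,c), (a,f,d), (a,f,e), (b,f,a), (b,f,b), (b,f,c), (b,f,d), (b,f,e), (c,f,a), (c,f,b), … and 13 more.
Total: 25.

25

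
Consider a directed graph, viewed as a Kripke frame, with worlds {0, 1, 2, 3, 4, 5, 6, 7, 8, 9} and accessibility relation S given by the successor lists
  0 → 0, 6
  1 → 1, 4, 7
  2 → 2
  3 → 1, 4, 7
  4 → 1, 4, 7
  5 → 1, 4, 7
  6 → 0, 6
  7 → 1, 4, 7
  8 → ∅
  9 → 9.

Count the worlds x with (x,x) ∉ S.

3

Enumerating: 3, 5, 8.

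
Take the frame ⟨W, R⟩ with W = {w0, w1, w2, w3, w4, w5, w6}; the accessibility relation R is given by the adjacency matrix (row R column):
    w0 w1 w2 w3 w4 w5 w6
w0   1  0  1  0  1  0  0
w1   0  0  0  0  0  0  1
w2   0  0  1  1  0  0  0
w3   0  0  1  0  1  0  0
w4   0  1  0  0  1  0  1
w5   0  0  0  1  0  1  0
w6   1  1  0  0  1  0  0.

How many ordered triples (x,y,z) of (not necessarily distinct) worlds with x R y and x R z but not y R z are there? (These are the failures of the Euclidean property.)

18

Enumerating: (w0,w2,w0), (w0,w2,w4), (w0,w4,w0), (w0,w4,w2), (w1,w6,w6), (w2,w3,w3), (w3,w2,w4), (w3,w4,w2), (w4,w1,w1), (w4,w1,w4), (w4,w6,w6), (w5,w3,w3), (w5,w3,w5), (w6,w0,w1), (w6,w1,w0), (w6,w1,w1), (w6,w1,w4), (w6,w4,w0).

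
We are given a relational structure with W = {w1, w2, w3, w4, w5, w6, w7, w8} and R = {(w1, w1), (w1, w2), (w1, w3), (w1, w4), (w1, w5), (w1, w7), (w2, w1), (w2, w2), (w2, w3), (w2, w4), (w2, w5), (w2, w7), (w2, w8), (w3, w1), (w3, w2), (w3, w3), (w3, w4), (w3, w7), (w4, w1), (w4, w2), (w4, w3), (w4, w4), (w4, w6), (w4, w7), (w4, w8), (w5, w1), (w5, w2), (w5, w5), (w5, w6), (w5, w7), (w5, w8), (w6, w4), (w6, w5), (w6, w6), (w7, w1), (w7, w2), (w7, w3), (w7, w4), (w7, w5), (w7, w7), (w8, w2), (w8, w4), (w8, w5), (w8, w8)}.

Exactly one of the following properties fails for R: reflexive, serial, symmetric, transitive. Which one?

Reflexive: yes — every world is R-related to itself.
Serial: yes — every world has a successor (e.g. w1 R w1).
Symmetric: yes — every pair in R has its reverse in R.
Transitive: no — w1 R w2 and w2 R w8, but not w1 R w8.
Only transitive fails.

transitive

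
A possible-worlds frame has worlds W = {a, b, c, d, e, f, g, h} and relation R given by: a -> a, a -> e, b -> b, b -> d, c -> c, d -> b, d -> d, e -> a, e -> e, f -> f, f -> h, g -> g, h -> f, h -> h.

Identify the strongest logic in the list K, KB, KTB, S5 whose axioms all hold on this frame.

S5

Symmetric (axiom B): yes — every pair in R has its reverse in R.
Reflexive (axiom T): yes — every world is R-related to itself.
Euclidean (axiom 5): yes — any two successors of a common world are R-related.
So F validates K, KB, KTB, S5. The strongest is S5.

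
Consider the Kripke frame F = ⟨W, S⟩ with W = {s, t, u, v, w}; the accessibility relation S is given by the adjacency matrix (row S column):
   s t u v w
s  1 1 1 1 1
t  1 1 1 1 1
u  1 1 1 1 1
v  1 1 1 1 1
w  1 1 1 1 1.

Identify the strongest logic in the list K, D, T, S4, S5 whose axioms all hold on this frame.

S5

Serial (axiom D): yes — every world has a successor (e.g. s S s).
Reflexive (axiom T): yes — every world is S-related to itself.
Transitive (axiom 4): yes — every two-step S-path is closed by a direct edge.
Euclidean (axiom 5): yes — any two successors of a common world are S-related.
So F validates K, D, T, S4, S5. The strongest is S5.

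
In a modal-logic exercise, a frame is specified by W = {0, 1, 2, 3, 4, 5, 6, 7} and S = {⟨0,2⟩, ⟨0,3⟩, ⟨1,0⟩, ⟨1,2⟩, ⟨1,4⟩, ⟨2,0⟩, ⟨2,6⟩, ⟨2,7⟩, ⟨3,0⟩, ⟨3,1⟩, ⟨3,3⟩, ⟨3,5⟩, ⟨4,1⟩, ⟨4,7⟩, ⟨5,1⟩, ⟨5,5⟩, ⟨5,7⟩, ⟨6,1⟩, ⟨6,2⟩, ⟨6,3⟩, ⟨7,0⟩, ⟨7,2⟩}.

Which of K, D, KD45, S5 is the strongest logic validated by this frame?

D

Serial (axiom D): yes — every world has a successor (e.g. 0 S 2).
Euclidean (axiom 5): no — 0 S 2 and 0 S 3, but not 2 S 3.
Transitive (axiom 4): no — 0 S 2 and 2 S 6, but not 0 S 6.
Reflexive (axiom T): no — 0 is not related to itself.
So F validates K, D; KD45 would additionally require S to be Euclidean and transitive. The strongest is D.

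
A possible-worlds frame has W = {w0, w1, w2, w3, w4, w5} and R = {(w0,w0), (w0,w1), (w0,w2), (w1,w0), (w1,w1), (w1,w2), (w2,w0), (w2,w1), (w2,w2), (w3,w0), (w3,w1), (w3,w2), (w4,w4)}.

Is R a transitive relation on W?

Transitive: yes — every two-step R-path is closed by a direct edge.

Yes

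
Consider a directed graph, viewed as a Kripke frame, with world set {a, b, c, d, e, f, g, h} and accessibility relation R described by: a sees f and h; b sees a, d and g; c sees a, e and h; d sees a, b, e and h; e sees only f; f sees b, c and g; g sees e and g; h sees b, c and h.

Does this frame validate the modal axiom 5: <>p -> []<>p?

The schema 5 characterises exactly the Euclidean frames.
Euclidean: no — a R f and a R h, but not f R h.

No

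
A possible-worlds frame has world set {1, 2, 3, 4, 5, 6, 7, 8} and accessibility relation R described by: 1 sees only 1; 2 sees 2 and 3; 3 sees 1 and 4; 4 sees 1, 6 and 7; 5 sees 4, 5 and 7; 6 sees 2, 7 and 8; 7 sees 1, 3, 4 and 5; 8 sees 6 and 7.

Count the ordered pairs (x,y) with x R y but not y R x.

Enumerating: (2,3), (3,1), (3,4), (4,1), (4,6), (5,4), (6,2), (6,7), (7,1), (7,3), (8,7).

11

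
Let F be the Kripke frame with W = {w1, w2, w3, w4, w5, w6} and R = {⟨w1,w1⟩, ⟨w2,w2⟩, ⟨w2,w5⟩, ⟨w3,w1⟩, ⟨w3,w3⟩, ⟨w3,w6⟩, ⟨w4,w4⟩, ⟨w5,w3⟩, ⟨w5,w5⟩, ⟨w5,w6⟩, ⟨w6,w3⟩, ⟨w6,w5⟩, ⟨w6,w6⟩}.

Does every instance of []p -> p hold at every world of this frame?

Axiom T corresponds to the accessibility relation being reflexive.
Reflexive: yes — every world is R-related to itself.

Yes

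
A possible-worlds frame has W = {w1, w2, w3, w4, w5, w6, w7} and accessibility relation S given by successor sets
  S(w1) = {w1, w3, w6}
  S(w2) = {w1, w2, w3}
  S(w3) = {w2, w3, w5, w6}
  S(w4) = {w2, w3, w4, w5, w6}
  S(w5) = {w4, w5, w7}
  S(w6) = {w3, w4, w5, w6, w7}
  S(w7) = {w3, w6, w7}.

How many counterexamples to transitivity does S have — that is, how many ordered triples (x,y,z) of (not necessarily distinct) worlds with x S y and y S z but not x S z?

Enumerating: (w1,w3,w2), (w1,w3,w5), (w1,w6,w4), (w1,w6,w5), (w1,w6,w7), (w2,w1,w6), (w2,w3,w5), (w2,w3,w6), (w3,w2,w1), (w3,w5,w4), (w3,w5,w7), (w3,w6,w4), … and 15 more.
Total: 27.

27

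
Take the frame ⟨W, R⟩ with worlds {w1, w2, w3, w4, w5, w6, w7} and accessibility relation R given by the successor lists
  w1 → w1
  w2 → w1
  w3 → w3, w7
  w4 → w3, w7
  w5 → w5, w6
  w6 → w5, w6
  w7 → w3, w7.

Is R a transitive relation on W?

Yes

Transitive: yes — every two-step R-path is closed by a direct edge.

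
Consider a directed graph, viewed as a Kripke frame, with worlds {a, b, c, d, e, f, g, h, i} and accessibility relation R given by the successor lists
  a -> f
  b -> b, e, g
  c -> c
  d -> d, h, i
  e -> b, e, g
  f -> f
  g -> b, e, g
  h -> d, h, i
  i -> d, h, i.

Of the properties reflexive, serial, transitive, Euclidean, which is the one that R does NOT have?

Reflexive: no — a is not related to itself.
Serial: yes — every world has a successor (e.g. a R f).
Transitive: yes — every two-step R-path is closed by a direct edge.
Euclidean: yes — any two successors of a common world are R-related.
Only reflexive fails.

reflexive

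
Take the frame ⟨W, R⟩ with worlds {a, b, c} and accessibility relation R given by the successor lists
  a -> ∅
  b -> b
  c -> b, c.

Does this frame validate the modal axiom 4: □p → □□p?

Axiom 4 corresponds to the accessibility relation being transitive.
Transitive: yes — every two-step R-path is closed by a direct edge.

Yes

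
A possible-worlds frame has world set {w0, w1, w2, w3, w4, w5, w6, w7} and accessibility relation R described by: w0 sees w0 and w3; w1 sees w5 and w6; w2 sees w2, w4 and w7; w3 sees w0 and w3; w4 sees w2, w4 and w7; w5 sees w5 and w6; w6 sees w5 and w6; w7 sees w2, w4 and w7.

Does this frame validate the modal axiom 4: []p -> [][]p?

The schema 4 characterises exactly the transitive frames.
Transitive: yes — every two-step R-path is closed by a direct edge.

Yes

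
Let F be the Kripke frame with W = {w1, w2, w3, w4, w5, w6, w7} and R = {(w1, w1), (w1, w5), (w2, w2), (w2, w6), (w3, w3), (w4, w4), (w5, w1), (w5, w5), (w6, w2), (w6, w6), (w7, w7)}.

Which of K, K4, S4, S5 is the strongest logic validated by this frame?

Transitive (axiom 4): yes — every two-step R-path is closed by a direct edge.
Reflexive (axiom T): yes — every world is R-related to itself.
Euclidean (axiom 5): yes — any two successors of a common world are R-related.
So F validates K, K4, S4, S5. The strongest is S5.

S5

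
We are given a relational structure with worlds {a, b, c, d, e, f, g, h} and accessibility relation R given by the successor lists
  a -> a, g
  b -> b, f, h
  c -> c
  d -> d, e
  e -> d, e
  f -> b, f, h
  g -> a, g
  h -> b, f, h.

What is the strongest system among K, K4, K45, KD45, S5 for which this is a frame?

Transitive (axiom 4): yes — every two-step R-path is closed by a direct edge.
Euclidean (axiom 5): yes — any two successors of a common world are R-related.
Serial (axiom D): yes — every world has a successor (e.g. a R a).
Reflexive (axiom T): yes — every world is R-related to itself.
So F validates K, K4, K45, KD45, S5. The strongest is S5.

S5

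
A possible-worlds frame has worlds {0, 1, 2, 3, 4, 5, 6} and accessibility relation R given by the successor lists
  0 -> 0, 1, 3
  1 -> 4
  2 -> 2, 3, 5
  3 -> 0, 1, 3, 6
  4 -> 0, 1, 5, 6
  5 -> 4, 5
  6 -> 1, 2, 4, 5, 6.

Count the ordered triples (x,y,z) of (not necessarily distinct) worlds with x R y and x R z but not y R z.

38

Enumerating: (0,1,0), (0,1,1), (0,1,3), (1,4,4), (2,3,2), (2,3,5), (2,5,2), (2,5,3), (3,0,6), (3,1,0), (3,1,1), (3,1,3), … and 26 more.
Total: 38.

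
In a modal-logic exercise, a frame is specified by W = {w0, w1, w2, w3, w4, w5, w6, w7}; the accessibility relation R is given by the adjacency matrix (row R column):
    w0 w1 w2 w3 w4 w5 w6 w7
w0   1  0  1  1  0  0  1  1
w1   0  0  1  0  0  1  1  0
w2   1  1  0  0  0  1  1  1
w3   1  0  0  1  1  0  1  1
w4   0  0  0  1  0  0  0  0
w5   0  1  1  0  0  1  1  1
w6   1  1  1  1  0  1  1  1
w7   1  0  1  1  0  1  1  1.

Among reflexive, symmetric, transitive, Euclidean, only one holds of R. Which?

Reflexive: no — w1 is not related to itself.
Symmetric: yes — every pair in R has its reverse in R.
Transitive: no — w0 R w2 and w2 R w1, but not w0 R w1.
Euclidean: no — w0 R w2 and w0 R w3, but not w2 R w3.
Only symmetric holds.

symmetric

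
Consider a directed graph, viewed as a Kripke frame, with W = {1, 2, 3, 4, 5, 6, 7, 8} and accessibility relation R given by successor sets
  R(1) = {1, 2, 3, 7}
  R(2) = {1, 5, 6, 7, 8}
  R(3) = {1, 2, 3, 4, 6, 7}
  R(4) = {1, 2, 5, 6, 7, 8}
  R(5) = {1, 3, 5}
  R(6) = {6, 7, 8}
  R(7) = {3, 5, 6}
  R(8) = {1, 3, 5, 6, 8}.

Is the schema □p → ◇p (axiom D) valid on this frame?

Yes

The schema D characterises exactly the serial frames.
Serial: yes — every world has a successor (e.g. 1 R 1).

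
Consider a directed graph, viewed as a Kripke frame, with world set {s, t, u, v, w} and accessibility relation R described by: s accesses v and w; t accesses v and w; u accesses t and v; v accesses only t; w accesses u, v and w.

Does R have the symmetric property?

Symmetric: no — s R v but not v R s.

No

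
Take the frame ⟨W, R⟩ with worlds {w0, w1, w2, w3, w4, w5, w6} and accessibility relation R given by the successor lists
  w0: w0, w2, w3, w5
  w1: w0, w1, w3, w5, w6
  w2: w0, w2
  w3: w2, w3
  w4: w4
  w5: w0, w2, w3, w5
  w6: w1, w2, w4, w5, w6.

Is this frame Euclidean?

Euclidean: no — w0 R w2 and w0 R w3, but not w2 R w3.

No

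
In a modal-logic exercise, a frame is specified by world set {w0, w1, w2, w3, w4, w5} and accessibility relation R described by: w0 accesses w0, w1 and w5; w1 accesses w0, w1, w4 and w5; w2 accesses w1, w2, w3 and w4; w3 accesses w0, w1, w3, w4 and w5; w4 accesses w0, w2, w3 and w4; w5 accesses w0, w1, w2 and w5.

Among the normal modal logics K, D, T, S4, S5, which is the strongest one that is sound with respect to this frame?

Serial (axiom D): yes — every world has a successor (e.g. w0 R w0).
Reflexive (axiom T): yes — every world is R-related to itself.
Transitive (axiom 4): no — w0 R w1 and w1 R w4, but not w0 R w4.
Euclidean (axiom 5): no — w1 R w0 and w1 R w4, but not w0 R w4.
So F validates K, D, T; S4 would additionally require R to be transitive. The strongest is T.

T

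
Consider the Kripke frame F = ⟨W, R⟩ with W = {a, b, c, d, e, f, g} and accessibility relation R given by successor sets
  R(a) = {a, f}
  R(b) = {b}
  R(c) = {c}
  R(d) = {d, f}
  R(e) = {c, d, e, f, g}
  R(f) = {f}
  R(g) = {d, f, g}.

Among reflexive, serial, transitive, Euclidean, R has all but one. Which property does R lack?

Euclidean

Reflexive: yes — every world is R-related to itself.
Serial: yes — every world has a successor (e.g. a R a).
Transitive: yes — every two-step R-path is closed by a direct edge.
Euclidean: no — e R c and e R d, but not c R d.
Only Euclidean fails.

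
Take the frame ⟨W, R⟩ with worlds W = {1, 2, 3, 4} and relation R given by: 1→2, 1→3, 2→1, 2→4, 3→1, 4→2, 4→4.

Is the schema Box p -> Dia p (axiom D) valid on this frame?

The schema D characterises exactly the serial frames.
Serial: yes — every world has a successor (e.g. 1 R 2).

Yes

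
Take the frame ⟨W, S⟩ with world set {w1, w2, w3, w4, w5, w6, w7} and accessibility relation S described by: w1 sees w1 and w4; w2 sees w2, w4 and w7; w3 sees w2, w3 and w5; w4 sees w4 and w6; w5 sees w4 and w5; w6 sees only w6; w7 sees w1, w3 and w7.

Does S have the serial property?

Serial: yes — every world has a successor (e.g. w1 S w1).

Yes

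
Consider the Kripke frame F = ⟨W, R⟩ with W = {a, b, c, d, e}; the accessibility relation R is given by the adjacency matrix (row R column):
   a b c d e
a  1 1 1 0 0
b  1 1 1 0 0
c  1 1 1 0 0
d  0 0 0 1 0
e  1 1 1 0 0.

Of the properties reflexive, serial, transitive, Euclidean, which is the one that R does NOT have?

reflexive

Reflexive: no — e is not related to itself.
Serial: yes — every world has a successor (e.g. a R a).
Transitive: yes — every two-step R-path is closed by a direct edge.
Euclidean: yes — any two successors of a common world are R-related.
Only reflexive fails.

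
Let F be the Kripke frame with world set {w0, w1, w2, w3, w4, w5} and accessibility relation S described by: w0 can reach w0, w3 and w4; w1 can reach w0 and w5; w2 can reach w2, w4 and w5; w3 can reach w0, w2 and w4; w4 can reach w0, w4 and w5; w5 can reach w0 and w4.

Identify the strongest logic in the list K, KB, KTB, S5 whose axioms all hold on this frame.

Symmetric (axiom B): no — w1 S w0 but not w0 S w1.
Reflexive (axiom T): no — w1 is not related to itself.
Euclidean (axiom 5): no — w0 S w4 and w0 S w3, but not w4 S w3.
So F validates K; KB would additionally require S to be symmetric. The strongest is K.

K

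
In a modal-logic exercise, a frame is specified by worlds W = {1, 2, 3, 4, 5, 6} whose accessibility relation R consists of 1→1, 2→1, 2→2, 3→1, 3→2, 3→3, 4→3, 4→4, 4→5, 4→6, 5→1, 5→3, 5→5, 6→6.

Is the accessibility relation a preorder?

No

Reflexive: yes — every world is R-related to itself.
Transitive: no — 4 R 3 and 3 R 1, but not 4 R 1.
So R is not a preorder.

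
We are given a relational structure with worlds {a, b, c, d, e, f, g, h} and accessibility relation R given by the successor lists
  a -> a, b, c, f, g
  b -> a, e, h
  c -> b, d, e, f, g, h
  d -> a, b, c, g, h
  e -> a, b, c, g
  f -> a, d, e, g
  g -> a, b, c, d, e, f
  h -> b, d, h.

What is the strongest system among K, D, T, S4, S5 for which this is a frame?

Serial (axiom D): yes — every world has a successor (e.g. a R a).
Reflexive (axiom T): no — b is not related to itself.
Transitive (axiom 4): no — a R b and b R e, but not a R e.
Euclidean (axiom 5): no — a R b and a R c, but not b R c.
So F validates K, D; T would additionally require R to be reflexive. The strongest is D.

D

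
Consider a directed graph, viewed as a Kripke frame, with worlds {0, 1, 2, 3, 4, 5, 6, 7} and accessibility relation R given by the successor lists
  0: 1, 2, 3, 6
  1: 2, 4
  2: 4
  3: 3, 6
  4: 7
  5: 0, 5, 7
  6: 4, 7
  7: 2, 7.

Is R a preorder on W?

No

Reflexive: no — 0 is not related to itself.
Transitive: no — 0 R 1 and 1 R 4, but not 0 R 4.
So R is not a preorder.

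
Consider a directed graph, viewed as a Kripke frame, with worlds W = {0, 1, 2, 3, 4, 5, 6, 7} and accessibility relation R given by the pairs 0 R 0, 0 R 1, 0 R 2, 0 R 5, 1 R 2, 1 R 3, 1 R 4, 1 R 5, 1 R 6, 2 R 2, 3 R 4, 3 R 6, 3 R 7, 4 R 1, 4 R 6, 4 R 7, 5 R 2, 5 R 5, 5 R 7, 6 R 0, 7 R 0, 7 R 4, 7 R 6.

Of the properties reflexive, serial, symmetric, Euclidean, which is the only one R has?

serial

Reflexive: no — 1 is not related to itself.
Serial: yes — every world has a successor (e.g. 0 R 0).
Symmetric: no — 0 R 1 but not 1 R 0.
Euclidean: no — 0 R 2 and 0 R 1, but not 2 R 1.
Only serial holds.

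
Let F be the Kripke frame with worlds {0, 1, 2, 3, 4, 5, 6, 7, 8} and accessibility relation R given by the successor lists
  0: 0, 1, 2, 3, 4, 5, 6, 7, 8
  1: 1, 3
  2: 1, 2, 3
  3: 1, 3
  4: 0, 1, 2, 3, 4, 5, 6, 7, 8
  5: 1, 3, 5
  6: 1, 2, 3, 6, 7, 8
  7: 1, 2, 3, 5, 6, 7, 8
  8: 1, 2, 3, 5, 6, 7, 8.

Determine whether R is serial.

Yes

Serial: yes — every world has a successor (e.g. 0 R 0).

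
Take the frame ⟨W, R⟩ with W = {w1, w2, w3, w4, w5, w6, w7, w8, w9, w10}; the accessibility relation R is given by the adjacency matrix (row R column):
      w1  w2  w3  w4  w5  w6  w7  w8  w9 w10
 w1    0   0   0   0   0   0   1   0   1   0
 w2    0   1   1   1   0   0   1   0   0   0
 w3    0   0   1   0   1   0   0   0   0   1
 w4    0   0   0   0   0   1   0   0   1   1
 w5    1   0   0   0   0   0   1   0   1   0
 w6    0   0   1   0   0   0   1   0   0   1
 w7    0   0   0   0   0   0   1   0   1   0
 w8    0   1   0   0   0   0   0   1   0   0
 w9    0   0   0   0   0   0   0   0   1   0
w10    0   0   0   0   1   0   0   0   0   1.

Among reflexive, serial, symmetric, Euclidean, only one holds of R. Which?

serial

Reflexive: no — w1 is not related to itself.
Serial: yes — every world has a successor (e.g. w1 R w7).
Symmetric: no — w1 R w7 but not w7 R w1.
Euclidean: no — w1 R w9 and w1 R w7, but not w9 R w7.
Only serial holds.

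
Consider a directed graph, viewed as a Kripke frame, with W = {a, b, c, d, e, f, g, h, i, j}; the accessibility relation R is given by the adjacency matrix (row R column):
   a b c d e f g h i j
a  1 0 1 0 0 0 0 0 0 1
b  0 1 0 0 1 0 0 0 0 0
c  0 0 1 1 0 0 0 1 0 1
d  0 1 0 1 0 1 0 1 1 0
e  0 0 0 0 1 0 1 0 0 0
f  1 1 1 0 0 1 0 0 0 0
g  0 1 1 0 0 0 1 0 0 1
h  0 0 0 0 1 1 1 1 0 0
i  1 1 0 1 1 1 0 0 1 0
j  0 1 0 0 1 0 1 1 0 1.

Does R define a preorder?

No

Reflexive: yes — every world is R-related to itself.
Transitive: no — a R c and c R d, but not a R d.
So R is not a preorder.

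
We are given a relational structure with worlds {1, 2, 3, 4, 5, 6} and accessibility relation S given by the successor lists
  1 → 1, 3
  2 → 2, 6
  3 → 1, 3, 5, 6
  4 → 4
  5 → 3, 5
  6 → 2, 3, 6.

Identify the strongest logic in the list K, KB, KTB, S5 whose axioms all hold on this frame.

Symmetric (axiom B): yes — every pair in S has its reverse in S.
Reflexive (axiom T): yes — every world is S-related to itself.
Euclidean (axiom 5): no — 3 S 1 and 3 S 5, but not 1 S 5.
So F validates K, KB, KTB; S5 would additionally require S to be Euclidean. The strongest is KTB.

KTB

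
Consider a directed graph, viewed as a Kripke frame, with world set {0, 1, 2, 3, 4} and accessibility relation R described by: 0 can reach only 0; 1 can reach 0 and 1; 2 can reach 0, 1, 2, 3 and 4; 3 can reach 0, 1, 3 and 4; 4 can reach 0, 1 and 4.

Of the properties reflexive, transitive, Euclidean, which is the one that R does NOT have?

Reflexive: yes — every world is R-related to itself.
Transitive: yes — every two-step R-path is closed by a direct edge.
Euclidean: no — 2 R 0 and 2 R 1, but not 0 R 1.
Only Euclidean fails.

Euclidean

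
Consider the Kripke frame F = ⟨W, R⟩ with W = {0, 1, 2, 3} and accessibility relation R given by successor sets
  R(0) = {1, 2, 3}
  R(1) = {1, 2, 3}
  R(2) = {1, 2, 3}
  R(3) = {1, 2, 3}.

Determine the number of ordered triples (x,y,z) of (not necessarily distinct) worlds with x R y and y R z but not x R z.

0

R is transitive; there are no such tuples.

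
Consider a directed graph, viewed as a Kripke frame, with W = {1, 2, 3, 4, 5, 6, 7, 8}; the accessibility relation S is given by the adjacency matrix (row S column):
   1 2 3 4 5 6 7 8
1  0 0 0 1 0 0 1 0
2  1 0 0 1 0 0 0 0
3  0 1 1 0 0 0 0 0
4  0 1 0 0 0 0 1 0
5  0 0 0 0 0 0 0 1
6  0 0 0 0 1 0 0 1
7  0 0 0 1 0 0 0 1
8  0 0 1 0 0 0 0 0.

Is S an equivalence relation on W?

No

Reflexive: no — 1 is not related to itself.
Symmetric: no — 1 S 4 but not 4 S 1.
Transitive: no — 1 S 4 and 4 S 2, but not 1 S 2.
So S is not an equivalence relation.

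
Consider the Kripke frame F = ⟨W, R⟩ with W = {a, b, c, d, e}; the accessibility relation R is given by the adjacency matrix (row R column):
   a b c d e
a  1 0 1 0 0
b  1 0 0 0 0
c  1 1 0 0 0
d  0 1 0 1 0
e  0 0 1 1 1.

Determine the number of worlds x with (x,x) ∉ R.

2

Enumerating: b, c.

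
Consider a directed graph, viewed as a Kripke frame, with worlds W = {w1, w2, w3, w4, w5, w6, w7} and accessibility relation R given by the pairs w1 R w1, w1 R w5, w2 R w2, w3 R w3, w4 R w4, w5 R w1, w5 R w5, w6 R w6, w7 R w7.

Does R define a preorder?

Reflexive: yes — every world is R-related to itself.
Transitive: yes — every two-step R-path is closed by a direct edge.
So R is a preorder.

Yes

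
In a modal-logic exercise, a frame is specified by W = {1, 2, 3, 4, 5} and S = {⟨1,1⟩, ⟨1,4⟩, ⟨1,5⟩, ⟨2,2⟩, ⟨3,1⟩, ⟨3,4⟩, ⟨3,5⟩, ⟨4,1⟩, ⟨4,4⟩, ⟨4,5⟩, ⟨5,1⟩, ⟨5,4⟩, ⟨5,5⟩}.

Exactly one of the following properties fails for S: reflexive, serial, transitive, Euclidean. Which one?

Reflexive: no — 3 is not related to itself.
Serial: yes — every world has a successor (e.g. 1 S 1).
Transitive: yes — every two-step S-path is closed by a direct edge.
Euclidean: yes — any two successors of a common world are S-related.
Only reflexive fails.

reflexive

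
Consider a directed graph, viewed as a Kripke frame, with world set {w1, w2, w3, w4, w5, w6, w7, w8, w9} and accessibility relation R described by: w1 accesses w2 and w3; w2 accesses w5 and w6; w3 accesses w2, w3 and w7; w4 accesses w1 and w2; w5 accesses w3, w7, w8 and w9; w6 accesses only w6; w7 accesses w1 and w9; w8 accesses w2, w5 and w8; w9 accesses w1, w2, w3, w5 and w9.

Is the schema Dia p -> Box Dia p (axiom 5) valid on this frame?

No

The schema 5 characterises exactly the Euclidean frames.
Euclidean: no — w1 R w2 and w1 R w3, but not w2 R w3.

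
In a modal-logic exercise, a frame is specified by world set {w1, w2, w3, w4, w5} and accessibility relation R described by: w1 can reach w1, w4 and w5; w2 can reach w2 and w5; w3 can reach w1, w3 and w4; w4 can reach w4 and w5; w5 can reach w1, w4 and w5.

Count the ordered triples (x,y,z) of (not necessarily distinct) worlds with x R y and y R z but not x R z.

Enumerating: (w2,w5,w1), (w2,w5,w4), (w3,w1,w5), (w3,w4,w5), (w4,w5,w1).

5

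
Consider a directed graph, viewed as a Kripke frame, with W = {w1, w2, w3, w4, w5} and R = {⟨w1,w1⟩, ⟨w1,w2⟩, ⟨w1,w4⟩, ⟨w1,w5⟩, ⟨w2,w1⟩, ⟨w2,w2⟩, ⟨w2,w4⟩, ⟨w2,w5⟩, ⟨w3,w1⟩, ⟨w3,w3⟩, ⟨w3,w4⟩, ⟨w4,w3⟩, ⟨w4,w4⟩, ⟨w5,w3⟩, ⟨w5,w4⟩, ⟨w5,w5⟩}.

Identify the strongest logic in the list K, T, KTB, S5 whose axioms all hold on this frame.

Reflexive (axiom T): yes — every world is R-related to itself.
Symmetric (axiom B): no — w1 R w4 but not w4 R w1.
Euclidean (axiom 5): no — w1 R w4 and w1 R w2, but not w4 R w2.
So F validates K, T; KTB would additionally require R to be symmetric. The strongest is T.

T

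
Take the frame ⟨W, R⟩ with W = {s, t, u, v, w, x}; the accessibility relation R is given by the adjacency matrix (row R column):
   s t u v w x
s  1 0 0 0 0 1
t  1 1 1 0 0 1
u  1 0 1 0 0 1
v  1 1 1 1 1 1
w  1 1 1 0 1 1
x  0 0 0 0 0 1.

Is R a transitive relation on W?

Yes

Transitive: yes — every two-step R-path is closed by a direct edge.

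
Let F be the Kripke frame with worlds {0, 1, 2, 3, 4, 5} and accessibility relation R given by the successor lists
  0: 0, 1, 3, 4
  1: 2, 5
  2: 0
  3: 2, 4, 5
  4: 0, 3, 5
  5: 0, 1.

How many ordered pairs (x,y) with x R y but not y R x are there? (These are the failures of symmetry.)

8

Enumerating: (0,1), (0,3), (1,2), (2,0), (3,2), (3,5), (4,5), (5,0).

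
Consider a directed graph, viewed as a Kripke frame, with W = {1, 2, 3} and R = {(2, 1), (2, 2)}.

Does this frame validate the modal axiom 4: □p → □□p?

The schema 4 characterises exactly the transitive frames.
Transitive: yes — every two-step R-path is closed by a direct edge.

Yes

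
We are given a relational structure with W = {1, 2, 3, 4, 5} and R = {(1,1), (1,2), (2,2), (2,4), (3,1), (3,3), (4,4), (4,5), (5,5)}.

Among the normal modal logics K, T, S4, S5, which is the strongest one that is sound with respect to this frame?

T

Reflexive (axiom T): yes — every world is R-related to itself.
Transitive (axiom 4): no — 1 R 2 and 2 R 4, but not 1 R 4.
Euclidean (axiom 5): no — 1 R 2 and 1 R 1, but not 2 R 1.
So F validates K, T; S4 would additionally require R to be transitive. The strongest is T.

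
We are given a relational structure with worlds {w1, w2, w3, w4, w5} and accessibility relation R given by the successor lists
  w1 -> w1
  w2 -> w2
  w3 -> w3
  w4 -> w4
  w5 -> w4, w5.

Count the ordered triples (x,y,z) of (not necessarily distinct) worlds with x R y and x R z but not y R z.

1

Enumerating: (w5,w4,w5).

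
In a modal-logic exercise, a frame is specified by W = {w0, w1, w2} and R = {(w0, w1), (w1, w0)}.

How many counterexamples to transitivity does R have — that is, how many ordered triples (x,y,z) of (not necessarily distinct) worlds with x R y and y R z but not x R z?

2

Enumerating: (w0,w1,w0), (w1,w0,w1).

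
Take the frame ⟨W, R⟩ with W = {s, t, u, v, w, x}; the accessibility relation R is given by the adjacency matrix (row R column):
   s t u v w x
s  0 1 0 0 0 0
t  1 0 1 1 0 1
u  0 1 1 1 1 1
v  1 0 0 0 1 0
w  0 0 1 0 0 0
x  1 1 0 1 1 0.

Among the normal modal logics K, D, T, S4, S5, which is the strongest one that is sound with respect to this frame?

Serial (axiom D): yes — every world has a successor (e.g. s R t).
Reflexive (axiom T): no — s is not related to itself.
Transitive (axiom 4): no — s R t and t R u, but not s R u.
Euclidean (axiom 5): no — t R s and t R u, but not s R u.
So F validates K, D; T would additionally require R to be reflexive. The strongest is D.

D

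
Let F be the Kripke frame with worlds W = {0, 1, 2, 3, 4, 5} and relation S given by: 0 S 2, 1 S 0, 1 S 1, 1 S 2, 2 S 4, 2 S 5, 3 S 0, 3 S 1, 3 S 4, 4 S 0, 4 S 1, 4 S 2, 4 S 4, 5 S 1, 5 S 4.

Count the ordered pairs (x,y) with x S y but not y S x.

Enumerating: (0,2), (1,0), (1,2), (2,5), (3,0), (3,1), (3,4), (4,0), (4,1), (5,1), (5,4).

11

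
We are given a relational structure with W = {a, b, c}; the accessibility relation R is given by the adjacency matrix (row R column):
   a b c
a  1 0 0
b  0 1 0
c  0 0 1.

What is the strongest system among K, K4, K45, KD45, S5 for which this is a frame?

S5

Transitive (axiom 4): yes — every two-step R-path is closed by a direct edge.
Euclidean (axiom 5): yes — any two successors of a common world are R-related.
Serial (axiom D): yes — every world has a successor (e.g. a R a).
Reflexive (axiom T): yes — every world is R-related to itself.
So F validates K, K4, K45, KD45, S5. The strongest is S5.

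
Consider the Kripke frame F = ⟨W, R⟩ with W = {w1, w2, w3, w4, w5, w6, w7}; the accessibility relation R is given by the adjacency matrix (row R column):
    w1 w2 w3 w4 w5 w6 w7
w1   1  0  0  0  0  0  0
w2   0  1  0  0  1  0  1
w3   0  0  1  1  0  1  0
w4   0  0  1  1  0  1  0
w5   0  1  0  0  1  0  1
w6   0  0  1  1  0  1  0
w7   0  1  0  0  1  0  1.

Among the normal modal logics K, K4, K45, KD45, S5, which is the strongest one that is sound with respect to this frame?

S5

Transitive (axiom 4): yes — every two-step R-path is closed by a direct edge.
Euclidean (axiom 5): yes — any two successors of a common world are R-related.
Serial (axiom D): yes — every world has a successor (e.g. w1 R w1).
Reflexive (axiom T): yes — every world is R-related to itself.
So F validates K, K4, K45, KD45, S5. The strongest is S5.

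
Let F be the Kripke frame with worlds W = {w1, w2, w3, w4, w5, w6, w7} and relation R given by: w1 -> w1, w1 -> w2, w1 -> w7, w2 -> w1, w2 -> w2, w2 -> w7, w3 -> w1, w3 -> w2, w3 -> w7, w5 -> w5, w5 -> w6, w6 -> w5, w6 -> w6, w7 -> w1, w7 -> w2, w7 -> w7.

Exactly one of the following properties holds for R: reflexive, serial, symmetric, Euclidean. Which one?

Reflexive: no — w3 is not related to itself.
Serial: no — w4 has no R-successor.
Symmetric: no — w3 R w1 but not w1 R w3.
Euclidean: yes — any two successors of a common world are R-related.
Only Euclidean holds.

Euclidean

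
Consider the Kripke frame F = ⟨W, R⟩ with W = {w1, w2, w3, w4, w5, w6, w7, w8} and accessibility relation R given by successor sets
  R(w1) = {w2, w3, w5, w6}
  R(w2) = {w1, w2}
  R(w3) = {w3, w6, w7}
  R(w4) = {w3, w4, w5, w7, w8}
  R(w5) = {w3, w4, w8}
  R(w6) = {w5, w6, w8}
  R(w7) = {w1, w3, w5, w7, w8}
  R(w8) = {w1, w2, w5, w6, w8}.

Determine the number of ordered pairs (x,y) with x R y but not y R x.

14

Enumerating: (w1,w3), (w1,w5), (w1,w6), (w3,w6), (w4,w3), (w4,w7), (w4,w8), (w5,w3), (w6,w5), (w7,w1), (w7,w5), (w7,w8), (w8,w1), (w8,w2).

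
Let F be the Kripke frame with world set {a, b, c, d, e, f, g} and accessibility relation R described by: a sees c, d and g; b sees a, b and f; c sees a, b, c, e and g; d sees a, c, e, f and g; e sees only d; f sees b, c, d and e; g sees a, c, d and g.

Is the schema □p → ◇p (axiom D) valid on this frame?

Yes

The schema D characterises exactly the serial frames.
Serial: yes — every world has a successor (e.g. a R c).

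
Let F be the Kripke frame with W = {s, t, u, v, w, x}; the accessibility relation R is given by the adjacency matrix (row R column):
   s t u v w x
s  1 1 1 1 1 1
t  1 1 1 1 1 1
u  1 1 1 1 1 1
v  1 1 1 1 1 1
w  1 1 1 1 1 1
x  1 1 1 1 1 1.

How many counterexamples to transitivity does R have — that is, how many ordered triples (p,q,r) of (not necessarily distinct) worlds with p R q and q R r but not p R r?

0

R is transitive; there are no such tuples.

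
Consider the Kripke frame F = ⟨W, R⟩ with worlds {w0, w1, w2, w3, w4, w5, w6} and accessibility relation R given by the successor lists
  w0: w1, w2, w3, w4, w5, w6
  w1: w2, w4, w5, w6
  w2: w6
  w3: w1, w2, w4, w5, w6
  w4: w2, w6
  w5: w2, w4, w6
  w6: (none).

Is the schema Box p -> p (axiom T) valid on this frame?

No

Axiom T corresponds to the accessibility relation being reflexive.
Reflexive: no — w0 is not related to itself.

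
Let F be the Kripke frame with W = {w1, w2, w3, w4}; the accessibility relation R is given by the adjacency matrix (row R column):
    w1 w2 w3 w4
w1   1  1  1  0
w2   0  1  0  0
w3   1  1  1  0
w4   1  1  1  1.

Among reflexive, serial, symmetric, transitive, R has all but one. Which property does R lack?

symmetric

Reflexive: yes — every world is R-related to itself.
Serial: yes — every world has a successor (e.g. w1 R w1).
Symmetric: no — w1 R w2 but not w2 R w1.
Transitive: yes — every two-step R-path is closed by a direct edge.
Only symmetric fails.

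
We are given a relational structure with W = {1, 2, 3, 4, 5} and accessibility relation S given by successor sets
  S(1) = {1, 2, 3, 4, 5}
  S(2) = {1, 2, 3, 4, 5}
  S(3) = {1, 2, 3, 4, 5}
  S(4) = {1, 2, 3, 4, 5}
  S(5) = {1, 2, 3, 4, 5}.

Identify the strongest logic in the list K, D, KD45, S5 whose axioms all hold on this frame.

Serial (axiom D): yes — every world has a successor (e.g. 1 S 1).
Euclidean (axiom 5): yes — any two successors of a common world are S-related.
Transitive (axiom 4): yes — every two-step S-path is closed by a direct edge.
Reflexive (axiom T): yes — every world is S-related to itself.
So F validates K, D, KD45, S5. The strongest is S5.

S5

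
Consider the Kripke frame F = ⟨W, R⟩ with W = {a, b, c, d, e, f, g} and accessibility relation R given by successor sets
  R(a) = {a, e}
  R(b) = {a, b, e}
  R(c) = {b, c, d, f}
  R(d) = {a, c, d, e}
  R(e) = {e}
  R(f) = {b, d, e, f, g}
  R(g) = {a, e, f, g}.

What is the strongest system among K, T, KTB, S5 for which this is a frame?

T

Reflexive (axiom T): yes — every world is R-related to itself.
Symmetric (axiom B): no — a R e but not e R a.
Euclidean (axiom 5): no — b R e and b R a, but not e R a.
So F validates K, T; KTB would additionally require R to be symmetric. The strongest is T.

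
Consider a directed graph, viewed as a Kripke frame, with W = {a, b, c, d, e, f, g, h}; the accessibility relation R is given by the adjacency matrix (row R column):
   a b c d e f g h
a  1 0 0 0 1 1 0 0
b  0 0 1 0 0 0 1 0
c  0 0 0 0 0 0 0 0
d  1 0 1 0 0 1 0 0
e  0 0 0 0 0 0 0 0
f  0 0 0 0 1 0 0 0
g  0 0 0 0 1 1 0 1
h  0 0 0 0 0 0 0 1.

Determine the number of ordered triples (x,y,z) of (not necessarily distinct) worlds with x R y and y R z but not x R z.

5

Enumerating: (b,g,e), (b,g,f), (b,g,h), (d,a,e), (d,f,e).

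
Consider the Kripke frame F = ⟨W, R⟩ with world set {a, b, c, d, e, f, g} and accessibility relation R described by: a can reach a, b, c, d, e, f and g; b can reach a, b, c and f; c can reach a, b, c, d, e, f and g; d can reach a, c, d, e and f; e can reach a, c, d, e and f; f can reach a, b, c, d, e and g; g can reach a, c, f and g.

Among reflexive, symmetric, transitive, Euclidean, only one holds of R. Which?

symmetric

Reflexive: no — f is not related to itself.
Symmetric: yes — every pair in R has its reverse in R.
Transitive: no — b R a and a R d, but not b R d.
Euclidean: no — a R b and a R d, but not b R d.
Only symmetric holds.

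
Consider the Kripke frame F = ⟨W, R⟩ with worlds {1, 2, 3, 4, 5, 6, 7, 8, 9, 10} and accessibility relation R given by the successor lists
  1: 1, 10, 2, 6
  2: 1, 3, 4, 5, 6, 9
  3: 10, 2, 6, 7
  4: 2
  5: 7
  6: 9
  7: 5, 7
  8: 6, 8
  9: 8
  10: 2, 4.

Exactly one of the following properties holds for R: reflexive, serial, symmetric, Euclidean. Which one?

serial

Reflexive: no — 2 is not related to itself.
Serial: yes — every world has a successor (e.g. 1 R 1).
Symmetric: no — 1 R 10 but not 10 R 1.
Euclidean: no — 1 R 10 and 1 R 6, but not 10 R 6.
Only serial holds.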